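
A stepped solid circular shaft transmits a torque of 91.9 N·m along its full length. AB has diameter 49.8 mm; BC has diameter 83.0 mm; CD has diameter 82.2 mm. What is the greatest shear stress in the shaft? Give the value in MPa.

3.79 MPa

Under the same torque, τ_max = 16T/(πd³) is largest where d is smallest — segment AB (d = 49.8 mm).
τ_max = 16·91.90/(π·(0.0498)³) = 3.790×10^6 Pa.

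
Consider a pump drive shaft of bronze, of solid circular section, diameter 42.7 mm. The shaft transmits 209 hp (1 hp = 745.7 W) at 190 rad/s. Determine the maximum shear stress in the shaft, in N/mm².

53.7 N/mm²

ω = 190 rad/s, so T = P/ω = 209×745.7 / 190.0 = 820.3 N·m.
J = πd⁴/32 = π(0.0427)⁴/32 = 3.264×10^-7 m⁴.
τ_max = T·r/J = 820.3 × 0.0214 / 3.264×10^-7 = 5.366×10^7 Pa.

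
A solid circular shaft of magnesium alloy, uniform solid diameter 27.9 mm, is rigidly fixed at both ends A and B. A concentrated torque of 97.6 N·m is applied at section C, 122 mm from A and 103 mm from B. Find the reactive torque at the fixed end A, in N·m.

44.7 N·m

With uniform GJ and both ends fixed, compatibility θ_AC = θ_CB gives T_A·a = T_B·b, together with T_A + T_B = T₀.
T_A = T₀·b/(a+b) = 97.60·103/225.0 = 44.68 N·m; T_B = 52.92 N·m.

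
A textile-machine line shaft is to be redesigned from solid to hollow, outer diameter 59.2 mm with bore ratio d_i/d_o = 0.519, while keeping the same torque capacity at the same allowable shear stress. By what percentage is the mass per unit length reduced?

Equal τ_max and T ⇒ the solid shaft needs d_s³ = d_o³(1−k⁴), so d_s = 59.2·(1−0.519⁴)^(1/3) = 57.73 mm.
Area ratio A_h/A_s = d_o²(1−k²)/d_s² = (1−k²)/(1−k⁴)^(2/3) = 0.7683.
Mass saving = 1 − 0.7683 = 23.2 %.

23.2 %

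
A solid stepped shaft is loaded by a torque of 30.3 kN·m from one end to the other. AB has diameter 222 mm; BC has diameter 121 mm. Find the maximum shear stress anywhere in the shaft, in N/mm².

87.1 N/mm²

Under the same torque, τ_max = 16T/(πd³) is largest where d is smallest — segment BC (d = 121 mm).
τ_max = 16·30300/(π·(0.121)³) = 8.711×10^7 Pa.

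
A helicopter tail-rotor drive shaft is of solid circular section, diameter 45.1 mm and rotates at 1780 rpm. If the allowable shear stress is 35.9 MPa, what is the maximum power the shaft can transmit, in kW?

121 kW

J = πd⁴/32 = π(0.0451)⁴/32 = 4.062×10^-7 m⁴.
T_max = τ_allow·J/r = 3.59×10^7 × 4.062×10^-7 / 0.0226 = 646.6 N·m.
ω = 2π·1780/60 = 186.4 rad/s, so P_max = T_max·ω = 1.205×10^5 W.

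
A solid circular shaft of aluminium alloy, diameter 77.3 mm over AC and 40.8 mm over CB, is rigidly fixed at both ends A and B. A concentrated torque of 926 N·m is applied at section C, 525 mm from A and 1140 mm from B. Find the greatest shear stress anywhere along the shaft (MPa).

9.86 MPa

Compatibility: T_A·a/J_AC = T_B·b/J_CB with T_A + T_B = T₀.
J_AC = 3.51×10^-6 m⁴, J_CB = 2.72×10^-7 m⁴, so T_A = T₀·(J_AC/a)/((J_AC/a)+(J_CB/b)) = 894.0 N·m, T_B = 31.95 N·m.
τ in each portion: τ_AC = 9.86×10^6 Pa, τ_CB = 2.40×10^6 Pa; maximum is in AC.
τ_max = T_AC·r/J = 894.0·0.0386/3.51×10^-6 = 9.858×10^6 Pa.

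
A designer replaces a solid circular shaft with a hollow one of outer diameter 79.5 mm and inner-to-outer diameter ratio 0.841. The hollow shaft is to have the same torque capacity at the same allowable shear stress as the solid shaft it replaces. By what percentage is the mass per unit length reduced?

Equal τ_max and T ⇒ the solid shaft needs d_s³ = d_o³(1−k⁴), so d_s = 79.5·(1−0.841⁴)^(1/3) = 63.09 mm.
Area ratio A_h/A_s = d_o²(1−k²)/d_s² = (1−k²)/(1−k⁴)^(2/3) = 0.4648.
Mass saving = 1 − 0.4648 = 53.5 %.

53.5 %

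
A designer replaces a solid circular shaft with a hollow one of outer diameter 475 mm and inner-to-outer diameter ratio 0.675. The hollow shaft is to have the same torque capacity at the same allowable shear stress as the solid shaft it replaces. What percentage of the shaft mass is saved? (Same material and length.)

36.4 %

Equal τ_max and T ⇒ the solid shaft needs d_s³ = d_o³(1−k⁴), so d_s = 475·(1−0.675⁴)^(1/3) = 439.6 mm.
Area ratio A_h/A_s = d_o²(1−k²)/d_s² = (1−k²)/(1−k⁴)^(2/3) = 0.6357.
Mass saving = 1 − 0.6357 = 36.4 %.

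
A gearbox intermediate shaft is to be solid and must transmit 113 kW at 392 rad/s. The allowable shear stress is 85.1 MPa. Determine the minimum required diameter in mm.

ω = 392 rad/s, so T = P/ω = 113×10³ / 392.0 = 288.3 N·m.
For a solid shaft τ_max = 16T/(πd³), so d = (16T/(π τ_allow))^(1/3) = (16·288.3/(π·8.51×10^7))^(1/3) = 0.02584 m.

25.8 mm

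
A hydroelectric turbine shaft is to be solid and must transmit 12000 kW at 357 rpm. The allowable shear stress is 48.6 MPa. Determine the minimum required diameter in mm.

ω = 2π·357/60 = 37.38 rad/s, so T = P/ω = 12000×10³ / 37.38 = 321000 N·m.
For a solid shaft τ_max = 16T/(πd³), so d = (16T/(π τ_allow))^(1/3) = (16·321000/(π·4.86×10^7))^(1/3) = 0.3228 m.

323 mm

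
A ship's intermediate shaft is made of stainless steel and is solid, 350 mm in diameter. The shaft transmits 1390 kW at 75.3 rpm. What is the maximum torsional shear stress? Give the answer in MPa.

ω = 2π·75.3/60 = 7.885 rad/s, so T = P/ω = 1390×10³ / 7.885 = 176300 N·m.
J = πd⁴/32 = π(0.350)⁴/32 = 1.473×10^-3 m⁴.
τ_max = T·r/J = 176300 × 0.175 / 1.473×10^-3 = 2.094×10^7 Pa.

20.9 MPa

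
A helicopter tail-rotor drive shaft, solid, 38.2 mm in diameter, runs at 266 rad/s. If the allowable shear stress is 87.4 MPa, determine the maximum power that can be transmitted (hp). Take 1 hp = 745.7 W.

J = πd⁴/32 = π(0.0382)⁴/32 = 2.091×10^-7 m⁴.
T_max = τ_allow·J/r = 8.74×10^7 × 2.091×10^-7 / 0.0191 = 956.6 N·m.
ω = 266 rad/s, so P_max = T_max·ω = 2.545×10^5 W.

341 hp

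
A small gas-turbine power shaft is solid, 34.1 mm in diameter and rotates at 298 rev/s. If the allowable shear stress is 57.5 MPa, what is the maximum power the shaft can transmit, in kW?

838 kW

J = πd⁴/32 = π(0.0341)⁴/32 = 1.327×10^-7 m⁴.
T_max = τ_allow·J/r = 5.75×10^7 × 1.327×10^-7 / 0.0170 = 447.7 N·m.
ω = 2π·298 = 1872 rad/s, so P_max = T_max·ω = 8.382×10^5 W.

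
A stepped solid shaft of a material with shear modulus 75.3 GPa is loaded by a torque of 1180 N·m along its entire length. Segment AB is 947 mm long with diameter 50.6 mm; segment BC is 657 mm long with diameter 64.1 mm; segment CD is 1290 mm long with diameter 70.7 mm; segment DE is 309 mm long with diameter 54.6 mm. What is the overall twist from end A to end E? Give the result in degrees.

2.47°

J_AB = π(0.0506)⁴/32 = 6.44×10^-7 m⁴; J_BC = π(0.0641)⁴/32 = 1.66×10^-6 m⁴; J_CD = π(0.0707)⁴/32 = 2.45×10^-6 m⁴; J_DE = π(0.0546)⁴/32 = 8.73×10^-7 m⁴.
θ = (T/G)·Σ L_i/J_i = (1180/75.3×10⁹)·(0.947/6.44×10^-7 + 0.657/1.66×10^-6 + 1.29/2.45×10^-6 + 0.309/8.73×10^-7) = 0.04306 rad.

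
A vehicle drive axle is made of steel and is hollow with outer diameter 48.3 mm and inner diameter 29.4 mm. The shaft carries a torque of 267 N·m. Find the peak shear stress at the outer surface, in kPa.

J = π(d_o⁴ − d_i⁴)/32 = π(0.0483⁴ − 0.0294⁴)/32 = 4.610×10^-7 m⁴.
τ_max = T·r/J = 267.0 × 0.0241 / 4.610×10^-7 = 1.399×10^7 Pa.

14000 kPa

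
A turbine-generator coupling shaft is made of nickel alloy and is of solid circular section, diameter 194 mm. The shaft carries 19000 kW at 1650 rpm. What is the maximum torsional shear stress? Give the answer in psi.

11100 psi

ω = 2π·1650/60 = 172.8 rad/s, so T = P/ω = 19000×10³ / 172.8 = 110000 N·m.
J = πd⁴/32 = π(0.194)⁴/32 = 1.391×10^-4 m⁴.
τ_max = T·r/J = 110000 × 0.0970 / 1.391×10^-4 = 7.670×10^7 Pa.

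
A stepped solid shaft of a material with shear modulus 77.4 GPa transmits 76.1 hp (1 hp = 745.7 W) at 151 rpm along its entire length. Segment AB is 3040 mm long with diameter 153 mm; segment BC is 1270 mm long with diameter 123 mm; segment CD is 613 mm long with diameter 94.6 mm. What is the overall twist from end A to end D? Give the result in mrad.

ω = 2π·151/60 = 15.81 rad/s, so T = P/ω = 76.1×745.7 / 15.81 = 3589 N·m.
J_AB = π(0.153)⁴/32 = 5.38×10^-5 m⁴; J_BC = π(0.123)⁴/32 = 2.25×10^-5 m⁴; J_CD = π(0.0946)⁴/32 = 7.86×10^-6 m⁴.
θ = (T/G)·Σ L_i/J_i = (3589/77.4×10⁹)·(3.04/5.38×10^-5 + 1.27/2.25×10^-5 + 0.613/7.86×10^-6) = 8.855×10^-3 rad.

8.86 mrad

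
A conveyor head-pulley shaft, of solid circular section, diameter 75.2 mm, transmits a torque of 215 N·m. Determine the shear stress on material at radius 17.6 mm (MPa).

1.21 MPa

J = πd⁴/32 = π(0.0752)⁴/32 = 3.140×10^-6 m⁴.
Shear stress varies linearly with radius: τ = T·r/J = 215.0 × 0.0176 / 3.140×10^-6 = 1.205×10^6 Pa.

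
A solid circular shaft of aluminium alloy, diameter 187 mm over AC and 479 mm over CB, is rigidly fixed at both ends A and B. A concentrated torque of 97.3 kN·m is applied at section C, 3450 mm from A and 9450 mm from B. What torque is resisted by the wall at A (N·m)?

Compatibility: T_A·a/J_AC = T_B·b/J_CB with T_A + T_B = T₀.
J_AC = 1.20×10^-4 m⁴, J_CB = 5.17×10^-3 m⁴, so T_A = T₀·(J_AC/a)/((J_AC/a)+(J_CB/b)) = 5821 N·m, T_B = 91480 N·m.

5820 N·m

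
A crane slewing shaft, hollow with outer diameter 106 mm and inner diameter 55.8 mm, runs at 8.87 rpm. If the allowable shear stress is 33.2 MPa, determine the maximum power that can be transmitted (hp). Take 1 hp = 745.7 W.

J = π(d_o⁴ − d_i⁴)/32 = π(0.106⁴ − 0.0558⁴)/32 = 1.144×10^-5 m⁴.
T_max = τ_allow·J/r = 3.32×10^7 × 1.144×10^-5 / 0.0530 = 7168 N·m.
ω = 2π·8.87/60 = 0.9289 rad/s, so P_max = T_max·ω = 6658 W.

8.93 hp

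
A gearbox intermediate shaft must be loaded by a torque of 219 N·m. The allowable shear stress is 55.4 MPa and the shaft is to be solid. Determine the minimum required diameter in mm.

For a solid shaft τ_max = 16T/(πd³), so d = (16T/(π τ_allow))^(1/3) = (16·219.0/(π·5.54×10^7))^(1/3) = 0.02720 m.

27.2 mm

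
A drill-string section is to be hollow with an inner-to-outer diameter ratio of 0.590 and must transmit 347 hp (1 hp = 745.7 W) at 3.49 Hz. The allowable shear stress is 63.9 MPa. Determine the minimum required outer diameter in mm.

ω = 2π·3.49 = 21.93 rad/s, so T = P/ω = 347×745.7 / 21.93 = 11800 N·m.
For a hollow shaft with d_i/d_o = 0.590: τ_max = 16T/(π d_o³ (1−k⁴)), so d_o = [16T/(π τ_allow (1−k⁴))]^(1/3) = [16·11800/(π·6.39×10^7·0.8788)]^(1/3) = 0.1023 m.

102 mm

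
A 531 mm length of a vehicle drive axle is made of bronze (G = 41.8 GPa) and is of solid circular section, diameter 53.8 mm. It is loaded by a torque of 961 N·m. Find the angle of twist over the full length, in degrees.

J = πd⁴/32 = π(0.0538)⁴/32 = 8.225×10^-7 m⁴.
θ = T·L/(G·J) = 961.0 × 0.531 / (41.8×10⁹ × 8.225×10^-7) = 0.01484 rad.

0.850°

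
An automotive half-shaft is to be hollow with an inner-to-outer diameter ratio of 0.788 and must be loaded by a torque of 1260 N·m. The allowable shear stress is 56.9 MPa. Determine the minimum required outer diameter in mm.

56.8 mm

For a hollow shaft with d_i/d_o = 0.788: τ_max = 16T/(π d_o³ (1−k⁴)), so d_o = [16T/(π τ_allow (1−k⁴))]^(1/3) = [16·1260/(π·5.69×10^7·0.6144)]^(1/3) = 0.05683 m.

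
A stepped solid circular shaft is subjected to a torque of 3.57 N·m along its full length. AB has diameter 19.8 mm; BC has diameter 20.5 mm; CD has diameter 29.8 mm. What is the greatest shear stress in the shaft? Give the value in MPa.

Under the same torque, τ_max = 16T/(πd³) is largest where d is smallest — segment AB (d = 19.8 mm).
τ_max = 16·3.570/(π·(0.0198)³) = 2.342×10^6 Pa.

2.34 MPa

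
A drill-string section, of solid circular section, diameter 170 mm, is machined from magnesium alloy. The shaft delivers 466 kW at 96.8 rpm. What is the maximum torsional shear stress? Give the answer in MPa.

47.7 MPa

ω = 2π·96.8/60 = 10.14 rad/s, so T = P/ω = 466×10³ / 10.14 = 45970 N·m.
J = πd⁴/32 = π(0.170)⁴/32 = 8.200×10^-5 m⁴.
τ_max = T·r/J = 45970 × 0.0850 / 8.200×10^-5 = 4.765×10^7 Pa.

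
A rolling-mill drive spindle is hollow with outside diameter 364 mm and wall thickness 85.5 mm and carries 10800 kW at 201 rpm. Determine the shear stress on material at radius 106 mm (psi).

4970 psi

ω = 2π·201/60 = 21.05 rad/s, so T = P/ω = 10800×10³ / 21.05 = 513100 N·m.
J = π(d_o⁴ − d_i⁴)/32 = π(0.364⁴ − 0.193⁴)/32 = 1.587×10^-3 m⁴.
Shear stress varies linearly with radius: τ = T·r/J = 513100 × 0.106 / 1.587×10^-3 = 3.427×10^7 Pa.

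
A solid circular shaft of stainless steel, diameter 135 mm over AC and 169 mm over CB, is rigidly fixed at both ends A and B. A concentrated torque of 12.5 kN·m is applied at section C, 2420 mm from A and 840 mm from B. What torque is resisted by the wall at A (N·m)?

1550 N·m

Compatibility: T_A·a/J_AC = T_B·b/J_CB with T_A + T_B = T₀.
J_AC = 3.26×10^-5 m⁴, J_CB = 8.01×10^-5 m⁴, so T_A = T₀·(J_AC/a)/((J_AC/a)+(J_CB/b)) = 1548 N·m, T_B = 10950 N·m.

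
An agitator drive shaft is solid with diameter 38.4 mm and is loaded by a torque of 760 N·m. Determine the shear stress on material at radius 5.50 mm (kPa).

J = πd⁴/32 = π(0.0384)⁴/32 = 2.135×10^-7 m⁴.
Shear stress varies linearly with radius: τ = T·r/J = 760.0 × 0.00550 / 2.135×10^-7 = 1.958×10^7 Pa.

19600 kPa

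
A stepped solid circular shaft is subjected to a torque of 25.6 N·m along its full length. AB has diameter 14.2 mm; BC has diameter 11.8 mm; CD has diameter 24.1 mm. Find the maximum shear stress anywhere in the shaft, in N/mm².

Under the same torque, τ_max = 16T/(πd³) is largest where d is smallest — segment BC (d = 11.8 mm).
τ_max = 16·25.60/(π·(0.0118)³) = 7.935×10^7 Pa.

79.4 N/mm²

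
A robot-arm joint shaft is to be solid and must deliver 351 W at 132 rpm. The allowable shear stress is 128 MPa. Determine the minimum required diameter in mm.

ω = 2π·132/60 = 13.82 rad/s, so T = P/ω = 351 / 13.82 = 25.39 N·m.
For a solid shaft τ_max = 16T/(πd³), so d = (16T/(π τ_allow))^(1/3) = (16·25.39/(π·1.28×10^8))^(1/3) = 0.01003 m.

10.0 mm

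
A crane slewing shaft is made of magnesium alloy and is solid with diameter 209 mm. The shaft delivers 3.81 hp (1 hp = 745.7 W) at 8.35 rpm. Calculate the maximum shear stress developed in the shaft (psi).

263 psi

ω = 2π·8.35/60 = 0.8744 rad/s, so T = P/ω = 3.81×745.7 / 0.8744 = 3249 N·m.
J = πd⁴/32 = π(0.209)⁴/32 = 1.873×10^-4 m⁴.
τ_max = T·r/J = 3249 × 0.104 / 1.873×10^-4 = 1.813×10^6 Pa.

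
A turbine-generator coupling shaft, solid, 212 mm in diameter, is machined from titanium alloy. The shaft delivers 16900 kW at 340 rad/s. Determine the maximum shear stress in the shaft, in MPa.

ω = 340 rad/s, so T = P/ω = 16900×10³ / 340.0 = 49710 N·m.
J = πd⁴/32 = π(0.212)⁴/32 = 1.983×10^-4 m⁴.
τ_max = T·r/J = 49710 × 0.106 / 1.983×10^-4 = 2.657×10^7 Pa.

26.6 MPa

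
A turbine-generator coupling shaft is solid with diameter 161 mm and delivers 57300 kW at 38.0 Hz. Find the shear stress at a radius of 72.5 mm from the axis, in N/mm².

ω = 2π·38.0 = 238.8 rad/s, so T = P/ω = 57300×10³ / 238.8 = 240000 N·m.
J = πd⁴/32 = π(0.161)⁴/32 = 6.596×10^-5 m⁴.
Shear stress varies linearly with radius: τ = T·r/J = 240000 × 0.0725 / 6.596×10^-5 = 2.638×10^8 Pa.

264 N/mm²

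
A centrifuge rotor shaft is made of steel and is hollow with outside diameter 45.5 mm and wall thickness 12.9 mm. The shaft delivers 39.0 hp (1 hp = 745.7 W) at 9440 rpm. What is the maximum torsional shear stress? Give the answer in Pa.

ω = 2π·9440/60 = 988.6 rad/s, so T = P/ω = 39.0×745.7 / 988.6 = 29.42 N·m.
J = π(d_o⁴ − d_i⁴)/32 = π(0.0455⁴ − 0.0197⁴)/32 = 4.060×10^-7 m⁴.
τ_max = T·r/J = 29.42 × 0.0227 / 4.060×10^-7 = 1.649×10^6 Pa.

1.65e6 Pa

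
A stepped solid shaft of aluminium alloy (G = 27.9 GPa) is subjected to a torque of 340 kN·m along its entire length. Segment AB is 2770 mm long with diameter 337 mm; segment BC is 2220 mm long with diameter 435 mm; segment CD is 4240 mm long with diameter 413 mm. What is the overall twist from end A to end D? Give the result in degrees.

3.00°

J_AB = π(0.337)⁴/32 = 1.27×10^-3 m⁴; J_BC = π(0.435)⁴/32 = 3.52×10^-3 m⁴; J_CD = π(0.413)⁴/32 = 2.86×10^-3 m⁴.
θ = (T/G)·Σ L_i/J_i = (340000/27.9×10⁹)·(2.77/1.27×10^-3 + 2.22/3.52×10^-3 + 4.24/2.86×10^-3) = 0.05244 rad.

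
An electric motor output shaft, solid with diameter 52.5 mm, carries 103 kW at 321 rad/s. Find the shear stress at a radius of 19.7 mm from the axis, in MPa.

ω = 321 rad/s, so T = P/ω = 103×10³ / 321.0 = 320.9 N·m.
J = πd⁴/32 = π(0.0525)⁴/32 = 7.458×10^-7 m⁴.
Shear stress varies linearly with radius: τ = T·r/J = 320.9 × 0.0197 / 7.458×10^-7 = 8.475×10^6 Pa.

8.48 MPa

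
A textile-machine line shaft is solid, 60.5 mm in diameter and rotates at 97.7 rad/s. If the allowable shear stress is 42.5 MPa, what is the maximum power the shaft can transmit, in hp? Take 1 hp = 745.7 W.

J = πd⁴/32 = π(0.0605)⁴/32 = 1.315×10^-6 m⁴.
T_max = τ_allow·J/r = 4.25×10^7 × 1.315×10^-6 / 0.0302 = 1848 N·m.
ω = 97.7 rad/s, so P_max = T_max·ω = 1.805×10^5 W.

242 hp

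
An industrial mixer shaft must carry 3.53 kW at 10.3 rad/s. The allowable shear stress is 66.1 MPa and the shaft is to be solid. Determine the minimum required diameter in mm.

29.8 mm

ω = 10.3 rad/s, so T = P/ω = 3.53×10³ / 10.30 = 342.7 N·m.
For a solid shaft τ_max = 16T/(πd³), so d = (16T/(π τ_allow))^(1/3) = (16·342.7/(π·6.61×10^7))^(1/3) = 0.02978 m.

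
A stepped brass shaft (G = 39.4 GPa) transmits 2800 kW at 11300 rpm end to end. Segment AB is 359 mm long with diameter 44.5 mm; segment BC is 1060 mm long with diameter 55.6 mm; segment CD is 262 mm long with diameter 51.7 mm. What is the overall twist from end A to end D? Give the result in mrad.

146 mrad

ω = 2π·11300/60 = 1183 rad/s, so T = P/ω = 2800×10³ / 1183 = 2366 N·m.
J_AB = π(0.0445)⁴/32 = 3.85×10^-7 m⁴; J_BC = π(0.0556)⁴/32 = 9.38×10^-7 m⁴; J_CD = π(0.0517)⁴/32 = 7.01×10^-7 m⁴.
θ = (T/G)·Σ L_i/J_i = (2366/39.4×10⁹)·(0.359/3.85×10^-7 + 1.06/9.38×10^-7 + 0.262/7.01×10^-7) = 0.1463 rad.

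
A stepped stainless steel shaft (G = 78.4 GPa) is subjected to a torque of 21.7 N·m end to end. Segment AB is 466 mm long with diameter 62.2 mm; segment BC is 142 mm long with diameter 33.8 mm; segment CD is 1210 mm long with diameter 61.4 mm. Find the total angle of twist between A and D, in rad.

J_AB = π(0.0622)⁴/32 = 1.47×10^-6 m⁴; J_BC = π(0.0338)⁴/32 = 1.28×10^-7 m⁴; J_CD = π(0.0614)⁴/32 = 1.40×10^-6 m⁴.
θ = (T/G)·Σ L_i/J_i = (21.70/78.4×10⁹)·(0.466/1.47×10^-6 + 0.142/1.28×10^-7 + 1.21/1.40×10^-6) = 6.345×10^-4 rad.

6.35e-4 rad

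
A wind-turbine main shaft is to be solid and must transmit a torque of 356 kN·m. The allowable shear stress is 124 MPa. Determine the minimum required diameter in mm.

For a solid shaft τ_max = 16T/(πd³), so d = (16T/(π τ_allow))^(1/3) = (16·356000/(π·1.24×10^8))^(1/3) = 0.2445 m.

245 mm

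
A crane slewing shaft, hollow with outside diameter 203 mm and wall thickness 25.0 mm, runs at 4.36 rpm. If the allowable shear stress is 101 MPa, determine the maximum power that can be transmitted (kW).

J = π(d_o⁴ − d_i⁴)/32 = π(0.203⁴ − 0.153⁴)/32 = 1.129×10^-4 m⁴.
T_max = τ_allow·J/r = 1.01×10^8 × 1.129×10^-4 / 0.102 = 112400 N·m.
ω = 2π·4.36/60 = 0.4566 rad/s, so P_max = T_max·ω = 5.130×10^4 W.

51.3 kW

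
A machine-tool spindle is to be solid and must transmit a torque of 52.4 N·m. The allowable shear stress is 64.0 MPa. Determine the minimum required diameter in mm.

For a solid shaft τ_max = 16T/(πd³), so d = (16T/(π τ_allow))^(1/3) = (16·52.40/(π·6.40×10^7))^(1/3) = 0.01610 m.

16.1 mm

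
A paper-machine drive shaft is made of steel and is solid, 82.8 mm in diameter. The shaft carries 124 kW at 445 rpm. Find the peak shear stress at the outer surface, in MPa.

23.9 MPa

ω = 2π·445/60 = 46.60 rad/s, so T = P/ω = 124×10³ / 46.60 = 2661 N·m.
J = πd⁴/32 = π(0.0828)⁴/32 = 4.614×10^-6 m⁴.
τ_max = T·r/J = 2661 × 0.0414 / 4.614×10^-6 = 2.387×10^7 Pa.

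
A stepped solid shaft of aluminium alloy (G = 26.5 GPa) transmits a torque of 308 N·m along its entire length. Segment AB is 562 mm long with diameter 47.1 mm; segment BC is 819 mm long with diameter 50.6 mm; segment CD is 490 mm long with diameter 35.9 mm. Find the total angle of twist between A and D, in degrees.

3.62°

J_AB = π(0.0471)⁴/32 = 4.83×10^-7 m⁴; J_BC = π(0.0506)⁴/32 = 6.44×10^-7 m⁴; J_CD = π(0.0359)⁴/32 = 1.63×10^-7 m⁴.
θ = (T/G)·Σ L_i/J_i = (308.0/26.5×10⁹)·(0.562/4.83×10^-7 + 0.819/6.44×10^-7 + 0.490/1.63×10^-7) = 0.06323 rad.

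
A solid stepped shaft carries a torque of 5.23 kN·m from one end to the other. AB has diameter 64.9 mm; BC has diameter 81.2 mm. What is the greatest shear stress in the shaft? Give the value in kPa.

Under the same torque, τ_max = 16T/(πd³) is largest where d is smallest — segment AB (d = 64.9 mm).
τ_max = 16·5230/(π·(0.0649)³) = 9.744×10^7 Pa.

97400 kPa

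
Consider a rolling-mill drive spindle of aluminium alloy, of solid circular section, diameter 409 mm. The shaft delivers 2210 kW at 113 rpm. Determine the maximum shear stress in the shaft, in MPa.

13.9 MPa

ω = 2π·113/60 = 11.83 rad/s, so T = P/ω = 2210×10³ / 11.83 = 186800 N·m.
J = πd⁴/32 = π(0.409)⁴/32 = 2.747×10^-3 m⁴.
τ_max = T·r/J = 186800 × 0.204 / 2.747×10^-3 = 1.390×10^7 Pa.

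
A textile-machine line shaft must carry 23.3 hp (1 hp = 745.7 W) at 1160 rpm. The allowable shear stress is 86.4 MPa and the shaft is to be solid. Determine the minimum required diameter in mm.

ω = 2π·1160/60 = 121.5 rad/s, so T = P/ω = 23.3×745.7 / 121.5 = 143.0 N·m.
For a solid shaft τ_max = 16T/(πd³), so d = (16T/(π τ_allow))^(1/3) = (16·143.0/(π·8.64×10^7))^(1/3) = 0.02035 m.

20.4 mm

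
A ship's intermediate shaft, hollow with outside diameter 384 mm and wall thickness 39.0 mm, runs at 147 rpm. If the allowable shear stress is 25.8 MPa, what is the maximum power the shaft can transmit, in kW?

2640 kW

J = π(d_o⁴ − d_i⁴)/32 = π(0.384⁴ − 0.306⁴)/32 = 1.274×10^-3 m⁴.
T_max = τ_allow·J/r = 2.58×10^7 × 1.274×10^-3 / 0.192 = 171200 N·m.
ω = 2π·147/60 = 15.39 rad/s, so P_max = T_max·ω = 2.635×10^6 W.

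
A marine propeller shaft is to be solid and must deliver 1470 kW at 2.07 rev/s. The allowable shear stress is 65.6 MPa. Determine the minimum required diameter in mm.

206 mm

ω = 2π·2.07 = 13.01 rad/s, so T = P/ω = 1470×10³ / 13.01 = 113000 N·m.
For a solid shaft τ_max = 16T/(πd³), so d = (16T/(π τ_allow))^(1/3) = (16·113000/(π·6.56×10^7))^(1/3) = 0.2063 m.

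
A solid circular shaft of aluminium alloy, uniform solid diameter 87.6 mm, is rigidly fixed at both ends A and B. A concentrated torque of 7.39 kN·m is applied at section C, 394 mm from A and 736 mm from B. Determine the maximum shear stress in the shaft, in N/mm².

36.5 N/mm²

With uniform GJ and both ends fixed, compatibility θ_AC = θ_CB gives T_A·a = T_B·b, together with T_A + T_B = T₀.
T_A = T₀·b/(a+b) = 7390·736/1130 = 4813 N·m; T_B = 2577 N·m.
τ in each portion: τ_AC = 3.65×10^7 Pa, τ_CB = 1.95×10^7 Pa; maximum is in AC.
τ_max = T_AC·r/J = 4813·0.0438/5.78×10^-6 = 3.647×10^7 Pa.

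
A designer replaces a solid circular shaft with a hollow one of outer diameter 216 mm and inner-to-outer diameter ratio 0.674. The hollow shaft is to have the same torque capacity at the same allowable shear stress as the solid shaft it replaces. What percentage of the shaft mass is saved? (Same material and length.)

36.3 %

Equal τ_max and T ⇒ the solid shaft needs d_s³ = d_o³(1−k⁴), so d_s = 216·(1−0.674⁴)^(1/3) = 200.0 mm.
Area ratio A_h/A_s = d_o²(1−k²)/d_s² = (1−k²)/(1−k⁴)^(2/3) = 0.6366.
Mass saving = 1 − 0.6366 = 36.3 %.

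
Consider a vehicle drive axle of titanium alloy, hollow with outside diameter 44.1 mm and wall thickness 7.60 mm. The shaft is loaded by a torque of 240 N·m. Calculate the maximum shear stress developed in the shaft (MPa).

17.5 MPa

J = π(d_o⁴ − d_i⁴)/32 = π(0.0441⁴ − 0.0289⁴)/32 = 3.028×10^-7 m⁴.
τ_max = T·r/J = 240.0 × 0.0221 / 3.028×10^-7 = 1.747×10^7 Pa.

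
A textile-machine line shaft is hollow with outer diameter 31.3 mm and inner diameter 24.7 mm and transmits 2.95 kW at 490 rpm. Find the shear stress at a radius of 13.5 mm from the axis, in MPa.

13.5 MPa

ω = 2π·490/60 = 51.31 rad/s, so T = P/ω = 2.95×10³ / 51.31 = 57.49 N·m.
J = π(d_o⁴ − d_i⁴)/32 = π(0.0313⁴ − 0.0247⁴)/32 = 5.769×10^-8 m⁴.
Shear stress varies linearly with radius: τ = T·r/J = 57.49 × 0.0135 / 5.769×10^-8 = 1.345×10^7 Pa.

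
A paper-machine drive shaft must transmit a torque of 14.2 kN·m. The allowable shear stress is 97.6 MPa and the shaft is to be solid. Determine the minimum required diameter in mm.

90.5 mm

For a solid shaft τ_max = 16T/(πd³), so d = (16T/(π τ_allow))^(1/3) = (16·14200/(π·9.76×10^7))^(1/3) = 0.09049 m.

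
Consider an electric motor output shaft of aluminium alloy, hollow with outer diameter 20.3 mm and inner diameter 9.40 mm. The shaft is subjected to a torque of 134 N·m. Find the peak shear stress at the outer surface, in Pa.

J = π(d_o⁴ − d_i⁴)/32 = π(0.0203⁴ − 0.00940⁴)/32 = 1.591×10^-8 m⁴.
τ_max = T·r/J = 134.0 × 0.0102 / 1.591×10^-8 = 8.551×10^7 Pa.

8.55e7 Pa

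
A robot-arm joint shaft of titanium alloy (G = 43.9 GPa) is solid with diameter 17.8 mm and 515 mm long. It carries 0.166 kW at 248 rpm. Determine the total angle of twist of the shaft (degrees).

0.436°

ω = 2π·248/60 = 25.97 rad/s, so T = P/ω = 0.166×10³ / 25.97 = 6.392 N·m.
J = πd⁴/32 = π(0.0178)⁴/32 = 9.856×10^-9 m⁴.
θ = T·L/(G·J) = 6.392 × 0.515 / (43.9×10⁹ × 9.856×10^-9) = 7.608×10^-3 rad.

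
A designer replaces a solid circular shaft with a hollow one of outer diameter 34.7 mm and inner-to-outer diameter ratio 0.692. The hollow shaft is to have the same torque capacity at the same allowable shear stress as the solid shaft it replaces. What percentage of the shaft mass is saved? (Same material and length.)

38.0 %

Equal τ_max and T ⇒ the solid shaft needs d_s³ = d_o³(1−k⁴), so d_s = 34.7·(1−0.692⁴)^(1/3) = 31.81 mm.
Area ratio A_h/A_s = d_o²(1−k²)/d_s² = (1−k²)/(1−k⁴)^(2/3) = 0.6200.
Mass saving = 1 − 0.6200 = 38.0 %.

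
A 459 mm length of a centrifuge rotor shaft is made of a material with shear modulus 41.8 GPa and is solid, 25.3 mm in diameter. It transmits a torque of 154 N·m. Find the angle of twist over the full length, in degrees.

2.41°

J = πd⁴/32 = π(0.0253)⁴/32 = 4.022×10^-8 m⁴.
θ = T·L/(G·J) = 154.0 × 0.459 / (41.8×10⁹ × 4.022×10^-8) = 0.04204 rad.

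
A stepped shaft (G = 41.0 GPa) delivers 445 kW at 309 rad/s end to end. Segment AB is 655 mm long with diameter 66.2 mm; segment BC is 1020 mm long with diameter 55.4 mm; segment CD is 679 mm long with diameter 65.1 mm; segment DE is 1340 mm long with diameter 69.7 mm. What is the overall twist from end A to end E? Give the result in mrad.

ω = 309 rad/s, so T = P/ω = 445×10³ / 309.0 = 1440 N·m.
J_AB = π(0.0662)⁴/32 = 1.89×10^-6 m⁴; J_BC = π(0.0554)⁴/32 = 9.25×10^-7 m⁴; J_CD = π(0.0651)⁴/32 = 1.76×10^-6 m⁴; J_DE = π(0.0697)⁴/32 = 2.32×10^-6 m⁴.
θ = (T/G)·Σ L_i/J_i = (1440/41.0×10⁹)·(0.655/1.89×10^-6 + 1.02/9.25×10^-7 + 0.679/1.76×10^-6 + 1.34/2.32×10^-6) = 0.08478 rad.

84.8 mrad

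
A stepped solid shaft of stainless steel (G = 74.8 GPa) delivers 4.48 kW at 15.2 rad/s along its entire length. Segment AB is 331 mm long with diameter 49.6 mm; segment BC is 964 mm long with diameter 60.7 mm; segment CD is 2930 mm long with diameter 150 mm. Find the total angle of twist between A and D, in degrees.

ω = 15.2 rad/s, so T = P/ω = 4.48×10³ / 15.20 = 294.7 N·m.
J_AB = π(0.0496)⁴/32 = 5.94×10^-7 m⁴; J_BC = π(0.0607)⁴/32 = 1.33×10^-6 m⁴; J_CD = π(0.150)⁴/32 = 4.97×10^-5 m⁴.
θ = (T/G)·Σ L_i/J_i = (294.7/74.8×10⁹)·(0.331/5.94×10^-7 + 0.964/1.33×10^-6 + 2.93/4.97×10^-5) = 5.277×10^-3 rad.

0.302°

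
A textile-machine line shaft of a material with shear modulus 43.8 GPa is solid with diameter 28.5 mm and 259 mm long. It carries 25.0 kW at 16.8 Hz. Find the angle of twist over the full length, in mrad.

ω = 2π·16.8 = 105.6 rad/s, so T = P/ω = 25.0×10³ / 105.6 = 236.8 N·m.
J = πd⁴/32 = π(0.0285)⁴/32 = 6.477×10^-8 m⁴.
θ = T·L/(G·J) = 236.8 × 0.259 / (43.8×10⁹ × 6.477×10^-8) = 0.02162 rad.

21.6 mrad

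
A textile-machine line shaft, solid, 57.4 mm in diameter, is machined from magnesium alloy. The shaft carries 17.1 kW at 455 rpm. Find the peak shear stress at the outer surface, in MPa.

9.66 MPa

ω = 2π·455/60 = 47.65 rad/s, so T = P/ω = 17.1×10³ / 47.65 = 358.9 N·m.
J = πd⁴/32 = π(0.0574)⁴/32 = 1.066×10^-6 m⁴.
τ_max = T·r/J = 358.9 × 0.0287 / 1.066×10^-6 = 9.665×10^6 Pa.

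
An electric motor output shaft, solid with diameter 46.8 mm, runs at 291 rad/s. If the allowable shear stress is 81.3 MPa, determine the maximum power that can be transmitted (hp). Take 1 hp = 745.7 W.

639 hp

J = πd⁴/32 = π(0.0468)⁴/32 = 4.710×10^-7 m⁴.
T_max = τ_allow·J/r = 8.13×10^7 × 4.710×10^-7 / 0.0234 = 1636 N·m.
ω = 291 rad/s, so P_max = T_max·ω = 4.762×10^5 W.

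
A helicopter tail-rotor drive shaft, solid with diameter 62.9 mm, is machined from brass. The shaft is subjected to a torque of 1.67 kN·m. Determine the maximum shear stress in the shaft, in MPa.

34.2 MPa

J = πd⁴/32 = π(0.0629)⁴/32 = 1.537×10^-6 m⁴.
τ_max = T·r/J = 1670 × 0.0314 / 1.537×10^-6 = 3.418×10^7 Pa.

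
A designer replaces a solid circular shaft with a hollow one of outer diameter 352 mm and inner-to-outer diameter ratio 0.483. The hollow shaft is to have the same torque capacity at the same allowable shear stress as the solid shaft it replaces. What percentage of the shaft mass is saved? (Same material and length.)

Equal τ_max and T ⇒ the solid shaft needs d_s³ = d_o³(1−k⁴), so d_s = 352·(1−0.483⁴)^(1/3) = 345.5 mm.
Area ratio A_h/A_s = d_o²(1−k²)/d_s² = (1−k²)/(1−k⁴)^(2/3) = 0.7959.
Mass saving = 1 − 0.7959 = 20.4 %.

20.4 %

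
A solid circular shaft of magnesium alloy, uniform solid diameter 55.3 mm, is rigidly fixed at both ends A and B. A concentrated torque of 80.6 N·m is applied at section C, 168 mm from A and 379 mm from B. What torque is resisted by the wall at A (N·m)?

With uniform GJ and both ends fixed, compatibility θ_AC = θ_CB gives T_A·a = T_B·b, together with T_A + T_B = T₀.
T_A = T₀·b/(a+b) = 80.60·379/547.0 = 55.85 N·m; T_B = 24.75 N·m.

55.8 N·m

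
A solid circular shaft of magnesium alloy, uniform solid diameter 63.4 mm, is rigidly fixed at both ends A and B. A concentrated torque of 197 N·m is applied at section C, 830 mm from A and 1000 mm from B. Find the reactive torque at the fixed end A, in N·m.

With uniform GJ and both ends fixed, compatibility θ_AC = θ_CB gives T_A·a = T_B·b, together with T_A + T_B = T₀.
T_A = T₀·b/(a+b) = 197.0·1000/1830 = 107.7 N·m; T_B = 89.35 N·m.

108 N·m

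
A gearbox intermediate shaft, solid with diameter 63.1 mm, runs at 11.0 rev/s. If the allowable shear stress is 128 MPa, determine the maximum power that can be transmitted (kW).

J = πd⁴/32 = π(0.0631)⁴/32 = 1.556×10^-6 m⁴.
T_max = τ_allow·J/r = 1.28×10^8 × 1.556×10^-6 / 0.0316 = 6314 N·m.
ω = 2π·11.0 = 69.12 rad/s, so P_max = T_max·ω = 4.364×10^5 W.

436 kW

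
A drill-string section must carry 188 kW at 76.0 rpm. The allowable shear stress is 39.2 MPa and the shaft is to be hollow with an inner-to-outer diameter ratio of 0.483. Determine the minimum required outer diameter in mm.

148 mm

ω = 2π·76.0/60 = 7.959 rad/s, so T = P/ω = 188×10³ / 7.959 = 23620 N·m.
For a hollow shaft with d_i/d_o = 0.483: τ_max = 16T/(π d_o³ (1−k⁴)), so d_o = [16T/(π τ_allow (1−k⁴))]^(1/3) = [16·23620/(π·3.92×10^7·0.9456)]^(1/3) = 0.1481 m.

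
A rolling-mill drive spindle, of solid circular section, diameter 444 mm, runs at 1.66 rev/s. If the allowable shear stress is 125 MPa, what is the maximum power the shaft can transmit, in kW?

22400 kW

J = πd⁴/32 = π(0.444)⁴/32 = 3.815×10^-3 m⁴.
T_max = τ_allow·J/r = 1.25×10^8 × 3.815×10^-3 / 0.222 = 2.148e6 N·m.
ω = 2π·1.66 = 10.43 rad/s, so P_max = T_max·ω = 2.241×10^7 W.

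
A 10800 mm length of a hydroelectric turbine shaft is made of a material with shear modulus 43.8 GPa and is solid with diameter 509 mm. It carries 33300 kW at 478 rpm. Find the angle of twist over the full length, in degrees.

1.43°

ω = 2π·478/60 = 50.06 rad/s, so T = P/ω = 33300×10³ / 50.06 = 665300 N·m.
J = πd⁴/32 = π(0.509)⁴/32 = 6.590×10^-3 m⁴.
θ = T·L/(G·J) = 665300 × 10.8 / (43.8×10⁹ × 6.590×10^-3) = 0.02489 rad.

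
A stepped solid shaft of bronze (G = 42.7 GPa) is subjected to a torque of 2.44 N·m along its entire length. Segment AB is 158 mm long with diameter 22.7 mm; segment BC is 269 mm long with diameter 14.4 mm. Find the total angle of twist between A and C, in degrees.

J_AB = π(0.0227)⁴/32 = 2.61×10^-8 m⁴; J_BC = π(0.0144)⁴/32 = 4.22×10^-9 m⁴.
θ = (T/G)·Σ L_i/J_i = (2.440/42.7×10⁹)·(0.158/2.61×10^-8 + 0.269/4.22×10^-9) = 3.988×10^-3 rad.

0.228°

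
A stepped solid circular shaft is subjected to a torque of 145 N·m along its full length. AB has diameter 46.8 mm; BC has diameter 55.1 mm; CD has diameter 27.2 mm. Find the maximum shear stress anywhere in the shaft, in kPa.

36700 kPa

Under the same torque, τ_max = 16T/(πd³) is largest where d is smallest — segment CD (d = 27.2 mm).
τ_max = 16·145.0/(π·(0.0272)³) = 3.670×10^7 Pa.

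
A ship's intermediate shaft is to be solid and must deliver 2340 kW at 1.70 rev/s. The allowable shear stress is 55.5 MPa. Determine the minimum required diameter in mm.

272 mm

ω = 2π·1.70 = 10.68 rad/s, so T = P/ω = 2340×10³ / 10.68 = 219100 N·m.
For a solid shaft τ_max = 16T/(πd³), so d = (16T/(π τ_allow))^(1/3) = (16·219100/(π·5.55×10^7))^(1/3) = 0.2719 m.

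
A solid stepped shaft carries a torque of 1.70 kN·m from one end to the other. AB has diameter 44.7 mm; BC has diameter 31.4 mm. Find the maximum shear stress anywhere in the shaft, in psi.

Under the same torque, τ_max = 16T/(πd³) is largest where d is smallest — segment BC (d = 31.4 mm).
τ_max = 16·1700/(π·(0.0314)³) = 2.797×10^8 Pa.

40600 psi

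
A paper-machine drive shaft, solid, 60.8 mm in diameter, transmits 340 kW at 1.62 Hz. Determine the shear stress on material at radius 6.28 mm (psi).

22700 psi

ω = 2π·1.62 = 10.18 rad/s, so T = P/ω = 340×10³ / 10.18 = 33400 N·m.
J = πd⁴/32 = π(0.0608)⁴/32 = 1.342×10^-6 m⁴.
Shear stress varies linearly with radius: τ = T·r/J = 33400 × 0.00628 / 1.342×10^-6 = 1.564×10^8 Pa.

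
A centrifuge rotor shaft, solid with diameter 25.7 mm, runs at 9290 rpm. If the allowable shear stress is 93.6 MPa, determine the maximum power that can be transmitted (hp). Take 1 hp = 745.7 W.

407 hp

J = πd⁴/32 = π(0.0257)⁴/32 = 4.283×10^-8 m⁴.
T_max = τ_allow·J/r = 9.36×10^7 × 4.283×10^-8 / 0.0129 = 312.0 N·m.
ω = 2π·9290/60 = 972.8 rad/s, so P_max = T_max·ω = 3.035×10^5 W.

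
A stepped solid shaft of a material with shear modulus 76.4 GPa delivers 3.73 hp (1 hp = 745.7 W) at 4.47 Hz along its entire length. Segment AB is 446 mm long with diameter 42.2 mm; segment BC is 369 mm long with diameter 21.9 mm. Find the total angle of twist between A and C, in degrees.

ω = 2π·4.47 = 28.09 rad/s, so T = P/ω = 3.73×745.7 / 28.09 = 99.03 N·m.
J_AB = π(0.0422)⁴/32 = 3.11×10^-7 m⁴; J_BC = π(0.0219)⁴/32 = 2.26×10^-8 m⁴.
θ = (T/G)·Σ L_i/J_i = (99.03/76.4×10⁹)·(0.446/3.11×10^-7 + 0.369/2.26×10^-8) = 0.02304 rad.

1.32°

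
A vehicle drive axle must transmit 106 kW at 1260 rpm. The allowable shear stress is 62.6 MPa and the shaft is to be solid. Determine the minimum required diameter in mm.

ω = 2π·1260/60 = 131.9 rad/s, so T = P/ω = 106×10³ / 131.9 = 803.4 N·m.
For a solid shaft τ_max = 16T/(πd³), so d = (16T/(π τ_allow))^(1/3) = (16·803.4/(π·6.26×10^7))^(1/3) = 0.04028 m.

40.3 mm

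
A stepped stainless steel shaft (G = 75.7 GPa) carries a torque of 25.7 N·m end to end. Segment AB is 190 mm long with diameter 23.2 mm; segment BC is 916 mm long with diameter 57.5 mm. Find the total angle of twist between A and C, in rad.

0.00256 rad

J_AB = π(0.0232)⁴/32 = 2.84×10^-8 m⁴; J_BC = π(0.0575)⁴/32 = 1.07×10^-6 m⁴.
θ = (T/G)·Σ L_i/J_i = (25.70/75.7×10⁹)·(0.190/2.84×10^-8 + 0.916/1.07×10^-6) = 2.558×10^-3 rad.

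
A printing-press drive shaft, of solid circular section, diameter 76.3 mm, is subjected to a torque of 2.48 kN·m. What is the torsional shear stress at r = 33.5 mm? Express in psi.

3620 psi

J = πd⁴/32 = π(0.0763)⁴/32 = 3.327×10^-6 m⁴.
Shear stress varies linearly with radius: τ = T·r/J = 2480 × 0.0335 / 3.327×10^-6 = 2.497×10^7 Pa.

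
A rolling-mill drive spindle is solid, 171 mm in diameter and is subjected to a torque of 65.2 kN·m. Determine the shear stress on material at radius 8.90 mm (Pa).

6.91e6 Pa

J = πd⁴/32 = π(0.171)⁴/32 = 8.394×10^-5 m⁴.
Shear stress varies linearly with radius: τ = T·r/J = 65200 × 0.00890 / 8.394×10^-5 = 6.913×10^6 Pa.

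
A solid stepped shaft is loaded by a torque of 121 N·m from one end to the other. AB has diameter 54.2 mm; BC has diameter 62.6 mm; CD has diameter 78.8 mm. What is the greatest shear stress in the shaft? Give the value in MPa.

Under the same torque, τ_max = 16T/(πd³) is largest where d is smallest — segment AB (d = 54.2 mm).
τ_max = 16·121.0/(π·(0.0542)³) = 3.870×10^6 Pa.

3.87 MPa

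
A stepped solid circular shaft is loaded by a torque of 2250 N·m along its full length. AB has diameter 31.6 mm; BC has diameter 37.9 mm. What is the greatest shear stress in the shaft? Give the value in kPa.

363000 kPa

Under the same torque, τ_max = 16T/(πd³) is largest where d is smallest — segment AB (d = 31.6 mm).
τ_max = 16·2250/(π·(0.0316)³) = 3.632×10^8 Pa.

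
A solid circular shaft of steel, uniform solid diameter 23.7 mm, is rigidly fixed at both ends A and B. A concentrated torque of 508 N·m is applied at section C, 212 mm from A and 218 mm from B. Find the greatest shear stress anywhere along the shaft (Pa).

9.85e7 Pa

With uniform GJ and both ends fixed, compatibility θ_AC = θ_CB gives T_A·a = T_B·b, together with T_A + T_B = T₀.
T_A = T₀·b/(a+b) = 508.0·218/430.0 = 257.5 N·m; T_B = 250.5 N·m.
τ in each portion: τ_AC = 9.85×10^7 Pa, τ_CB = 9.58×10^7 Pa; maximum is in AC.
τ_max = T_AC·r/J = 257.5·0.0118/3.10×10^-8 = 9.853×10^7 Pa.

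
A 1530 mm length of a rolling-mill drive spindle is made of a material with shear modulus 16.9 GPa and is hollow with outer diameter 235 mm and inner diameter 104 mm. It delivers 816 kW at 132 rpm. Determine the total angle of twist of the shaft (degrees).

1.06°

ω = 2π·132/60 = 13.82 rad/s, so T = P/ω = 816×10³ / 13.82 = 59030 N·m.
J = π(d_o⁴ − d_i⁴)/32 = π(0.235⁴ − 0.104⁴)/32 = 2.879×10^-4 m⁴.
θ = T·L/(G·J) = 59030 × 1.53 / (16.9×10⁹ × 2.879×10^-4) = 0.01856 rad.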